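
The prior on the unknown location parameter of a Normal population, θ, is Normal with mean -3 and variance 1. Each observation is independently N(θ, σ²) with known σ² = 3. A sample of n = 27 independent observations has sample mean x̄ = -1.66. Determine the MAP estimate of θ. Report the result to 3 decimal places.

θ̂_MAP = -1.794

n = 27, x̄ = -1.66.
For a Normal prior and Normal likelihood with known variance, the posterior is Normal; its mode equals its mean, the precision-weighted average.
Prior precision 1/σ₀² = 1/1 = 1; data precision n/σ² = 27/3 = 9.
θ̂ = (1·(-3) + 9·(-1.66)) / (1 + 9) = (-17.94)/10 = -1.794.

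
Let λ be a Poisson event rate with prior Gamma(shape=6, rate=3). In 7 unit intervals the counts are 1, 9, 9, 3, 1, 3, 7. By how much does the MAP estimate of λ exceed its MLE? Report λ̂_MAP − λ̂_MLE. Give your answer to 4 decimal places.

Σxᵢ = 33. Posterior is Gamma(39, 10); MAP = (39−1)/10 = 38/10 ≈ 3.80000.
MLE = x̄ = 33/7 ≈ 4.71429.
Difference = 38/10 − 33/7 = -32/35 ≈ -0.9143.

MAP − MLE = -0.9143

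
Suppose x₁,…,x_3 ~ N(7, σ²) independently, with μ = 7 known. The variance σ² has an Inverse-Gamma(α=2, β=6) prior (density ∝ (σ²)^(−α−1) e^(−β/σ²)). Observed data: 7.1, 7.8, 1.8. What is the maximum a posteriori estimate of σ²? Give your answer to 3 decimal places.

Sum of squared deviations about the known mean: SS = (7.1−7)² + (7.8−7)² + (1.8−7)² = 27.69.
The Normal likelihood contributes (σ²)^(−n/2) exp(−SS/(2σ²)), so the posterior is Inverse-Gamma(α + n/2, β + SS/2) = Inverse-Gamma(3.5, 19.845).
The mode of Inverse-Gamma(a, b) is b/(a+1) = 19.845/4.5 ≈ 4.410.

σ̂²_MAP = 4.410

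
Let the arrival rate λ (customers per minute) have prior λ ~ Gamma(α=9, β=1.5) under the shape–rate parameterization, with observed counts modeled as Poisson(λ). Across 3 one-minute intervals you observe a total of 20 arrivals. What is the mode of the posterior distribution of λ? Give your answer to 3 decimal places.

Σxᵢ = 20, n = 3.
Posterior ∝ λ^8e^(−1.5λ) · λ^20e^(−3λ) = λ^28e^(−4.5λ), i.e. Gamma(shape=29, rate=4.5).
The mode of a Gamma(a, b) with a ≥ 1 (shape–rate) is (a−1)/b = 28/4.5 ≈ 6.222.

λ̂_MAP = 6.222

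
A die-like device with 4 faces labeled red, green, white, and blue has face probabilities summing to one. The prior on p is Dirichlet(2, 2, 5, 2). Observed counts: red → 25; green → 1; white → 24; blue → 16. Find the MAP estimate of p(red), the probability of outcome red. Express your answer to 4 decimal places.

MAP estimate of p(red) = 0.3562

The posterior is Dirichlet(αᵢ + nᵢ) = Dirichlet(27, 3, 29, 18).
For a Dirichlet(a₁,…,a_K) with all aᵢ > 1, the mode has j-th component (aⱼ − 1)/(Σaᵢ − K).
Here Σaᵢ = 77 and K = 4, so p(red) = (27 − 1)/(77 − 4) = 26/73 ≈ 0.3562.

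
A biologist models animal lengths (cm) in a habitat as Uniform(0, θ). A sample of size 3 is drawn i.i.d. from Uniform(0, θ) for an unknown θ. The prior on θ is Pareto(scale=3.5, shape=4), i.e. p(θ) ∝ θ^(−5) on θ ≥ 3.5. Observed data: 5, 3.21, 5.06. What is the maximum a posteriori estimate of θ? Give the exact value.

The Uniform(0, θ) likelihood is θ^(−n) for θ ≥ max(xᵢ), zero otherwise. Here max(xᵢ) = 5.06.
Posterior ∝ θ^(−5) · θ^(−3) = θ^(−8) on θ ≥ max(3.5, 5.06) = 5.06.
This density is strictly decreasing in θ, so the posterior mode lies at the lower boundary of the support.

θ̂_MAP = 5.06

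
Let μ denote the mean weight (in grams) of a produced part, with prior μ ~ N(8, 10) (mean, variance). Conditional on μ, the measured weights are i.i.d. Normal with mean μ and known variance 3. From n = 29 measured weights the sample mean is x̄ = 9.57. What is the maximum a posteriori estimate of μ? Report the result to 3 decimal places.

n = 29, x̄ = 9.57.
For a Normal prior and Normal likelihood with known variance, the posterior is Normal; its mode equals its mean, the precision-weighted average.
Prior precision 1/σ₀² = 1/10 = 0.1; data precision n/σ² = 29/3.
μ̂ = (0.1·8 + (29/3)·9.57) / (0.1 + 29/3) = 93.31/(293/30) = 27993/2930 ≈ 9.554.

μ̂_MAP = 9.554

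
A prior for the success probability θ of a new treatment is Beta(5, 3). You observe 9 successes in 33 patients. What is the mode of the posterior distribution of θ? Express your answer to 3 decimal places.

θ̂_MAP = 0.333

Prior: Beta(5, 3).
Data: 9 successes in 33 trials. The binomial likelihood contributes θ^9(1−θ)^24, so the posterior is Beta(5+9, 3+24) = Beta(14, 27).
For Beta(a, b) with a, b > 1 the mode is (a−1)/(a+b−2) = 13/39 ≈ 0.333.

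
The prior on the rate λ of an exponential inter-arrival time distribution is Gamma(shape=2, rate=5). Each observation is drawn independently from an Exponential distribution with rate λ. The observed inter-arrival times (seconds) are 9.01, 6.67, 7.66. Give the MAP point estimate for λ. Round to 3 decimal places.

The Exponential(rate=λ) likelihood is ∝ λ^n e^(−λΣtᵢ). Here n = 3 and Σtᵢ = 9.01 + 6.67 + 7.66 = 23.34.
Posterior ∝ λe^(−5λ) · λ^3e^(−23.34λ) = λ^4e^(−28.34λ), i.e. Gamma(5, 28.34).
Mode = (a−1)/b = 4/28.34 ≈ 0.141.

λ̂_MAP = 0.141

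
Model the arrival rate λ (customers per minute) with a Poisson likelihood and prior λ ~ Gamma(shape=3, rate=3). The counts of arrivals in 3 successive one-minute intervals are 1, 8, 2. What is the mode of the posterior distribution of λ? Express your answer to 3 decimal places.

Σxᵢ = 1+8+2 = 11, with n = 3.
Posterior ∝ λ^2e^(−3λ) · λ^11e^(−3λ) = λ^13e^(−6λ), i.e. Gamma(shape=14, rate=6).
The mode of a Gamma(a, b) with a ≥ 1 (shape–rate) is (a−1)/b = 13/6 ≈ 2.167.

λ̂_MAP = 2.167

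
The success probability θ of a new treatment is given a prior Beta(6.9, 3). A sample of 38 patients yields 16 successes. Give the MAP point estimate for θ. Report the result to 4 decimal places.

Prior: Beta(6.9, 3).
Data: 16 successes in 38 trials. The binomial likelihood contributes θ^16(1−θ)^22, so the posterior is Beta(6.9+16, 3+22) = Beta(22.9, 25).
For Beta(a, b) with a, b > 1 the mode is (a−1)/(a+b−2) = 21.9/45.9 ≈ 0.4771.

θ̂_MAP = 0.4771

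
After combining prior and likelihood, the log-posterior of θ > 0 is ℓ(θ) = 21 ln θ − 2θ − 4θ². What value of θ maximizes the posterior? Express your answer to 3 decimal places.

θ̂_MAP = 1.500

ℓ'(θ) = 21/θ − 2 − 8θ. Setting this to zero and multiplying by θ: 8θ² + 2θ − 21 = 0.
θ = (−2 + √(2² + 4·8·21)) / (2·8) = (−2 + √676) / 16 = (−2 + 26)/16 = 3/2.
ℓ''(θ) = −21/θ² − 8 < 0, confirming a maximum.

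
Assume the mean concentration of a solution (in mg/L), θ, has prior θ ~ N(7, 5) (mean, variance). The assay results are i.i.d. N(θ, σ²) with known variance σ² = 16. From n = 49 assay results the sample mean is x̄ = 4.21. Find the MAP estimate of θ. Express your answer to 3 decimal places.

n = 49, x̄ = 4.21.
For a Normal prior and Normal likelihood with known variance, the posterior is Normal; its mode equals its mean, the precision-weighted average.
Prior precision 1/σ₀² = 1/5 = 0.2; data precision n/σ² = 49/16 = 3.0625.
θ̂ = (0.2·7 + 3.0625·4.21) / (0.2 + 3.0625) = 14.293125/3.2625 = 2541/580 ≈ 4.381.

θ̂_MAP = 4.381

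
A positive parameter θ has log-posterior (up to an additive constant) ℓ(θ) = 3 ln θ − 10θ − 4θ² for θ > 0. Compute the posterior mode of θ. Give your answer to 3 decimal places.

ℓ'(θ) = 3/θ − 10 − 8θ. Setting this to zero and multiplying by θ: 8θ² + 10θ − 3 = 0.
θ = (−10 + √(10² + 4·8·3)) / (2·8) = (−10 + √196) / 16 = (−10 + 14)/16 = 1/4.
ℓ''(θ) = −3/θ² − 8 < 0, confirming a maximum.

θ̂_MAP = 0.250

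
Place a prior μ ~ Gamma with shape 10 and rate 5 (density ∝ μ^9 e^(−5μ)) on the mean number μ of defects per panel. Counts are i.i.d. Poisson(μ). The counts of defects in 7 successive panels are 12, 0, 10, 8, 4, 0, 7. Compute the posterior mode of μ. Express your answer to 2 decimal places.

Σxᵢ = 12+0+10+8+4+0+7 = 41, with n = 7.
Posterior ∝ μ^9e^(−5μ) · μ^41e^(−7μ) = μ^50e^(−12μ), i.e. Gamma(shape=51, rate=12).
The mode of a Gamma(a, b) with a ≥ 1 (shape–rate) is (a−1)/b = 50/12 ≈ 4.17.

μ̂_MAP = 4.17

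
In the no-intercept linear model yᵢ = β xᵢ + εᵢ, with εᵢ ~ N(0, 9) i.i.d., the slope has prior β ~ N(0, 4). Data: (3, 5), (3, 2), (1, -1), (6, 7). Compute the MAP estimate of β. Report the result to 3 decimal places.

β̂_MAP = 1.083

log p(β | y) = −Σ(yᵢ − βxᵢ)²/(2·9) − β²/(2·4) + const.
Setting the derivative to zero: Σxᵢ(yᵢ − βxᵢ)/9 − β/4 = 0, so β = Σxᵢyᵢ / (Σxᵢ² + σ²/τ²).
Σxᵢyᵢ = 3·5 + 3·2 + 1·(-1) + 6·7 = 62; Σxᵢ² = 55; σ²/τ² = 2.25.
β̂_MAP = 62 / (55 + 2.25) = 62/57.25 ≈ 1.083.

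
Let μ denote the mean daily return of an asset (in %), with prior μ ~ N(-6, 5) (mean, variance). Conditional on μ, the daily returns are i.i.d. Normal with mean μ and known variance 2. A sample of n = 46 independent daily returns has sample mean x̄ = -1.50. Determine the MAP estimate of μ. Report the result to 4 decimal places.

μ̂_MAP = -1.5388

n = 46, x̄ = -1.50.
For a Normal prior and Normal likelihood with known variance, the posterior is Normal; its mode equals its mean, the precision-weighted average.
Prior precision 1/σ₀² = 1/5 = 0.2; data precision n/σ² = 46/2 = 23.
μ̂ = (0.2·(-6) + 23·(-1.5)) / (0.2 + 23) = (-35.7)/23.2 = -357/232 ≈ -1.5388.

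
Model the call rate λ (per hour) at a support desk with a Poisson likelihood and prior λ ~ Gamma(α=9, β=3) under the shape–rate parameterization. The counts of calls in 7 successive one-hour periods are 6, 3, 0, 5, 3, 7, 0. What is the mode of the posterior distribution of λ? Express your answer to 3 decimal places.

λ̂_MAP = 3.200

Σxᵢ = 6+3+0+5+3+7+0 = 24, with n = 7.
Posterior ∝ λ^8e^(−3λ) · λ^24e^(−7λ) = λ^32e^(−10λ), i.e. Gamma(shape=33, rate=10).
The mode of a Gamma(a, b) with a ≥ 1 (shape–rate) is (a−1)/b = 32/10 ≈ 3.200.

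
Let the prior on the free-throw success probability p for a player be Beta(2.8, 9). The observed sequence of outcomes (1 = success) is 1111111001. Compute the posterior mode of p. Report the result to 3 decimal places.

Prior: Beta(2.8, 9).
Data: 8 successes in 10 trials (from the sequence). The binomial likelihood contributes p^8(1−p)^2, so the posterior is Beta(2.8+8, 9+2) = Beta(10.8, 11).
For Beta(a, b) with a, b > 1 the mode is (a−1)/(a+b−2) = 9.8/19.8 ≈ 0.495.

p̂_MAP = 0.495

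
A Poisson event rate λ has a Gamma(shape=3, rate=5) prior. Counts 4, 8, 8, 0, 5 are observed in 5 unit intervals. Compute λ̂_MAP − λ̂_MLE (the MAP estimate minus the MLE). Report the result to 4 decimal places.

Σxᵢ = 25. Posterior is Gamma(28, 10); MAP = (28−1)/10 = 27/10 ≈ 2.70000.
MLE = x̄ = 25/5 ≈ 5.00000.
Difference = 27/10 − 25/5 = -23/10 ≈ -2.3000.

MAP − MLE = -2.3000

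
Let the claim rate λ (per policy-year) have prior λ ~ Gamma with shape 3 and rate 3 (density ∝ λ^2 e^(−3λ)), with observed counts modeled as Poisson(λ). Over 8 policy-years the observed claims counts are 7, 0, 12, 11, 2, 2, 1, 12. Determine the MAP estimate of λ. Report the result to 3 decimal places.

Σxᵢ = 7+0+12+11+2+2+1+12 = 47, with n = 8.
Posterior ∝ λ^2e^(−3λ) · λ^47e^(−8λ) = λ^49e^(−11λ), i.e. Gamma(shape=50, rate=11).
The mode of a Gamma(a, b) with a ≥ 1 (shape–rate) is (a−1)/b = 49/11 ≈ 4.455.

λ̂_MAP = 4.455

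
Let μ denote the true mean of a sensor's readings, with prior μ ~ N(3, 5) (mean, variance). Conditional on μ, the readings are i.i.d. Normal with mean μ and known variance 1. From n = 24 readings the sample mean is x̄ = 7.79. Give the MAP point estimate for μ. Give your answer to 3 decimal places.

n = 24, x̄ = 7.79.
For a Normal prior and Normal likelihood with known variance, the posterior is Normal; its mode equals its mean, the precision-weighted average.
Prior precision 1/σ₀² = 1/5 = 0.2; data precision n/σ² = 24/1 = 24.
μ̂ = (0.2·3 + 24·7.79) / (0.2 + 24) = 187.56/24.2 = 4689/605 ≈ 7.750.

μ̂_MAP = 7.750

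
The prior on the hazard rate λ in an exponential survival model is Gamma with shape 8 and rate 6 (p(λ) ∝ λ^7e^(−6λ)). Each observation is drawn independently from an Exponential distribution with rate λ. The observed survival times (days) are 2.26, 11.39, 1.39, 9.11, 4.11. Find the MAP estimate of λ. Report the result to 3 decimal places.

The Exponential(rate=λ) likelihood is ∝ λ^n e^(−λΣtᵢ). Here n = 5 and Σtᵢ = 2.26 + 11.39 + 1.39 + 9.11 + 4.11 = 28.26.
Posterior ∝ λ^7e^(−6λ) · λ^5e^(−28.26λ) = λ^12e^(−34.26λ), i.e. Gamma(13, 34.26).
Mode = (a−1)/b = 12/34.26 ≈ 0.350.

λ̂_MAP = 0.350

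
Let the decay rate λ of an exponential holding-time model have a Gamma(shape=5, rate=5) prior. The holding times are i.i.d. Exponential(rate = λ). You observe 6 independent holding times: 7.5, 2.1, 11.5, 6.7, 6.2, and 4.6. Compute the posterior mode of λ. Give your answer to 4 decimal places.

λ̂_MAP = 0.2294

The Exponential(rate=λ) likelihood is ∝ λ^n e^(−λΣtᵢ). Here n = 6 and Σtᵢ = 7.5 + 2.1 + 11.5 + 6.7 + 6.2 + 4.6 = 38.6.
Posterior ∝ λ^4e^(−5λ) · λ^6e^(−38.6λ) = λ^10e^(−43.6λ), i.e. Gamma(11, 43.6).
Mode = (a−1)/b = 10/43.6 ≈ 0.2294.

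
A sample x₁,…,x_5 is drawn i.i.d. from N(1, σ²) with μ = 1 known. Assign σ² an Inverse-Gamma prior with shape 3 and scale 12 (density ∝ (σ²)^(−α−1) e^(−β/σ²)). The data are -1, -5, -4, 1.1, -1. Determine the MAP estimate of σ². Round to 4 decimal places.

Sum of squared deviations about the known mean: SS = (-1−1)² + (-5−1)² + (-4−1)² + (1.1−1)² + (-1−1)² = 69.01.
The Normal likelihood contributes (σ²)^(−n/2) exp(−SS/(2σ²)), so the posterior is Inverse-Gamma(α + n/2, β + SS/2) = Inverse-Gamma(5.5, 46.505).
The mode of Inverse-Gamma(a, b) is b/(a+1) = 46.505/6.5 ≈ 7.1546.

σ̂²_MAP = 7.1546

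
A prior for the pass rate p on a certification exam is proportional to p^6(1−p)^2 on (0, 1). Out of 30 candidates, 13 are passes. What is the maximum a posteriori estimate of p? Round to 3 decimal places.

p̂_MAP = 0.500

The prior density ∝ p^6(1−p)^2 is the kernel of Beta(7, 3).
Data: 13 successes in 30 trials. The binomial likelihood contributes p^13(1−p)^17, so the posterior is Beta(7+13, 3+17) = Beta(20, 20).
For Beta(a, b) with a, b > 1 the mode is (a−1)/(a+b−2) = 19/38 ≈ 0.500.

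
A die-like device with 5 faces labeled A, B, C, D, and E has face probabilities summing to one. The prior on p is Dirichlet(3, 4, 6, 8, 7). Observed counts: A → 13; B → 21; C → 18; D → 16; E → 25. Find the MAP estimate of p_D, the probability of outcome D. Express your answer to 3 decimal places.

MAP estimate of p_D = 0.198

The posterior is Dirichlet(αᵢ + nᵢ) = Dirichlet(16, 25, 24, 24, 32).
For a Dirichlet(a₁,…,a_K) with all aᵢ > 1, the mode has j-th component (aⱼ − 1)/(Σaᵢ − K).
Here Σaᵢ = 121 and K = 5, so p_D = (24 − 1)/(121 − 5) = 23/116 ≈ 0.198.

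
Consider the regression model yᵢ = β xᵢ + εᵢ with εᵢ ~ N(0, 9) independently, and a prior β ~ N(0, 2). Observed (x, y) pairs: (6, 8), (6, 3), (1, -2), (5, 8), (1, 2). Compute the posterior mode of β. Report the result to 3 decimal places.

β̂_MAP = 1.024

log p(β | y) = −Σ(yᵢ − βxᵢ)²/(2·9) − β²/(2·2) + const.
Setting the derivative to zero: Σxᵢ(yᵢ − βxᵢ)/9 − β/2 = 0, so β = Σxᵢyᵢ / (Σxᵢ² + σ²/τ²).
Σxᵢyᵢ = 6·8 + 6·3 + 1·(-2) + 5·8 + 1·2 = 106; Σxᵢ² = 99; σ²/τ² = 4.5.
β̂_MAP = 106 / (99 + 4.5) = 106/103.5 ≈ 1.024.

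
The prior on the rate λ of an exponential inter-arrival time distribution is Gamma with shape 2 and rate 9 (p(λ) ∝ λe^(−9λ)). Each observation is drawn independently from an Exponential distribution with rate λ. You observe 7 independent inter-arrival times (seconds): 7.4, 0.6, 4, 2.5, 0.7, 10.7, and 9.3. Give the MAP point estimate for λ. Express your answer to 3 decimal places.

The Exponential(rate=λ) likelihood is ∝ λ^n e^(−λΣtᵢ). Here n = 7 and Σtᵢ = 7.4 + 0.6 + 4 + 2.5 + 0.7 + 10.7 + 9.3 = 35.2.
Posterior ∝ λe^(−9λ) · λ^7e^(−35.2λ) = λ^8e^(−44.2λ), i.e. Gamma(9, 44.2).
Mode = (a−1)/b = 8/44.2 ≈ 0.181.

λ̂_MAP = 0.181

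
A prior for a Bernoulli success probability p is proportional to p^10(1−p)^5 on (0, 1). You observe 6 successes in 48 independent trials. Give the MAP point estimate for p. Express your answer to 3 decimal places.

The prior density ∝ p^10(1−p)^5 is the kernel of Beta(11, 6).
Data: 6 successes in 48 trials. The binomial likelihood contributes p^6(1−p)^42, so the posterior is Beta(11+6, 6+42) = Beta(17, 48).
For Beta(a, b) with a, b > 1 the mode is (a−1)/(a+b−2) = 16/63 ≈ 0.254.

p̂_MAP = 0.254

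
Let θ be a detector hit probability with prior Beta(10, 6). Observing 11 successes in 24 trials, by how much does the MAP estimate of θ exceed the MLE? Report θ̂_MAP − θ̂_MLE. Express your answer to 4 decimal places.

MAP − MLE = 0.0680

Posterior is Beta(21, 19); MAP = (21−1)/(40−2) = 20/38 ≈ 0.52632.
MLE ignores the prior: θ̂_MLE = k/n = 11/24 ≈ 0.45833.
Difference = 20/38 − 11/24 = 31/456 ≈ 0.0680.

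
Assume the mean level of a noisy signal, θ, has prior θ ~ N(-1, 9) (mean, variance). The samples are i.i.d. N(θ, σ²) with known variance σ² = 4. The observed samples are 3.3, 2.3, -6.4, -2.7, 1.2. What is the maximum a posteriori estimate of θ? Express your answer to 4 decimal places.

n = 5; x̄ = (3.3 + 2.3 + (-6.4) + (-2.7) + 1.2)/5 = -2.3/5 = -0.46.
For a Normal prior and Normal likelihood with known variance, the posterior is Normal; its mode equals its mean, the precision-weighted average.
Prior precision 1/σ₀² = 1/9; data precision n/σ² = 5/4 = 1.25.
θ̂ = ((1/9)·(-1) + 1.25·(-0.46)) / (1/9 + 1.25) = (-247/360)/(49/36) = -247/490 ≈ -0.5041.

θ̂_MAP = -0.5041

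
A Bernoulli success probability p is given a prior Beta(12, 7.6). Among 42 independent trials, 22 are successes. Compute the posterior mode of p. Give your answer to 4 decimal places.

Prior: Beta(12, 7.6).
Data: 22 successes in 42 trials. The binomial likelihood contributes p^22(1−p)^20, so the posterior is Beta(12+22, 7.6+20) = Beta(34, 27.6).
For Beta(a, b) with a, b > 1 the mode is (a−1)/(a+b−2) = 33/59.6 ≈ 0.5537.

p̂_MAP = 0.5537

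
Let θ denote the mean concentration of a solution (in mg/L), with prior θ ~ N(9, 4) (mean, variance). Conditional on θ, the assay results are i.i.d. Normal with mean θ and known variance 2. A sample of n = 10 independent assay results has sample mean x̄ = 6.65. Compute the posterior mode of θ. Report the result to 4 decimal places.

n = 10, x̄ = 6.65.
For a Normal prior and Normal likelihood with known variance, the posterior is Normal; its mode equals its mean, the precision-weighted average.
Prior precision 1/σ₀² = 1/4 = 0.25; data precision n/σ² = 10/2 = 5.
θ̂ = (0.25·9 + 5·6.65) / (0.25 + 5) = 35.5/5.25 = 142/21 ≈ 6.7619.

θ̂_MAP = 6.7619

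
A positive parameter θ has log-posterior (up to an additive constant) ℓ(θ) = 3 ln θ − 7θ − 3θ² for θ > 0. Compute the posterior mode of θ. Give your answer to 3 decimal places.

ℓ'(θ) = 3/θ − 7 − 6θ. Setting this to zero and multiplying by θ: 6θ² + 7θ − 3 = 0.
θ = (−7 + √(7² + 4·6·3)) / (2·6) = (−7 + √121) / 12 = (−7 + 11)/12 = 1/3.
ℓ''(θ) = −3/θ² − 6 < 0, confirming a maximum.

θ̂_MAP = 0.333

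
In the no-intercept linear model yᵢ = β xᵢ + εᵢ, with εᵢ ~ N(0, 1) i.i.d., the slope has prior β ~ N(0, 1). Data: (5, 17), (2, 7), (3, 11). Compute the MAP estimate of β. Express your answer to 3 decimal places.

log p(β | y) = −Σ(yᵢ − βxᵢ)²/(2·1) − β²/(2·1) + const.
Setting the derivative to zero: Σxᵢ(yᵢ − βxᵢ)/1 − β/1 = 0, so β = Σxᵢyᵢ / (Σxᵢ² + σ²/τ²).
Σxᵢyᵢ = 5·17 + 2·7 + 3·11 = 132; Σxᵢ² = 38; σ²/τ² = 1.
β̂_MAP = 132 / (38 + 1) = 132/39 ≈ 3.385.

β̂_MAP = 3.385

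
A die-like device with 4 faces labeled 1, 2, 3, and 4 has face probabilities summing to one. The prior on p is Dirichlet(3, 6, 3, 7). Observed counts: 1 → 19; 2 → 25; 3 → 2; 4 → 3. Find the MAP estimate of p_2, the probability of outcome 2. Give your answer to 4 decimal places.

The posterior is Dirichlet(αᵢ + nᵢ) = Dirichlet(22, 31, 5, 10).
For a Dirichlet(a₁,…,a_K) with all aᵢ > 1, the mode has j-th component (aⱼ − 1)/(Σaᵢ − K).
Here Σaᵢ = 68 and K = 4, so p_2 = (31 − 1)/(68 − 4) = 30/64 ≈ 0.4688.

MAP estimate: 0.4688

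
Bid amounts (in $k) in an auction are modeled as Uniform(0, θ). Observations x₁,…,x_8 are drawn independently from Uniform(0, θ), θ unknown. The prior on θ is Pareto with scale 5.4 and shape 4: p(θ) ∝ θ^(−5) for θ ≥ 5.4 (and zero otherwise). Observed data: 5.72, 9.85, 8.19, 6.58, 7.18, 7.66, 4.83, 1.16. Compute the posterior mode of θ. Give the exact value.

θ̂_MAP = 9.85

The Uniform(0, θ) likelihood is θ^(−n) for θ ≥ max(xᵢ), zero otherwise. Here max(xᵢ) = 9.85.
Posterior ∝ θ^(−5) · θ^(−8) = θ^(−13) on θ ≥ max(5.4, 9.85) = 9.85.
This density is strictly decreasing in θ, so the posterior mode lies at the lower boundary of the support.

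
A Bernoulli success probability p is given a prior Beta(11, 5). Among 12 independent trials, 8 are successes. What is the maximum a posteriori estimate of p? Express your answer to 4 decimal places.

p̂_MAP = 0.6923

Prior: Beta(11, 5).
Data: 8 successes in 12 trials. The binomial likelihood contributes p^8(1−p)^4, so the posterior is Beta(11+8, 5+4) = Beta(19, 9).
For Beta(a, b) with a, b > 1 the mode is (a−1)/(a+b−2) = 18/26 ≈ 0.6923.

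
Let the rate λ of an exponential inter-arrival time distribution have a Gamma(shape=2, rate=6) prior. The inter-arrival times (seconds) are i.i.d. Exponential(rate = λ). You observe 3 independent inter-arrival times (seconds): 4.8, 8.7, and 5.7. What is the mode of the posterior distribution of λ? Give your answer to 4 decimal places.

The Exponential(rate=λ) likelihood is ∝ λ^n e^(−λΣtᵢ). Here n = 3 and Σtᵢ = 4.8 + 8.7 + 5.7 = 19.2.
Posterior ∝ λe^(−6λ) · λ^3e^(−19.2λ) = λ^4e^(−25.2λ), i.e. Gamma(5, 25.2).
Mode = (a−1)/b = 4/25.2 ≈ 0.1587.

λ̂_MAP = 0.1587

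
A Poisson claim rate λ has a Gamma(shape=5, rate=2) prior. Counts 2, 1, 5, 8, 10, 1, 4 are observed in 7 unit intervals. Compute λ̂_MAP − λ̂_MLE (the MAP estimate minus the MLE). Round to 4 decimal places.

MAP − MLE = -0.5397

Σxᵢ = 31. Posterior is Gamma(36, 9); MAP = (36−1)/9 = 35/9 ≈ 3.88889.
MLE = x̄ = 31/7 ≈ 4.42857.
Difference = 35/9 − 31/7 = -34/63 ≈ -0.5397.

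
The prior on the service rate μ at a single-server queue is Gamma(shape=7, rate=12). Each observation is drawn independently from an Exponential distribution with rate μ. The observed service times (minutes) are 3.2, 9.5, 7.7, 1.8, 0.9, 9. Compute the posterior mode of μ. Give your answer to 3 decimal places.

The Exponential(rate=μ) likelihood is ∝ μ^n e^(−μΣtᵢ). Here n = 6 and Σtᵢ = 3.2 + 9.5 + 7.7 + 1.8 + 0.9 + 9 = 32.1.
Posterior ∝ μ^6e^(−12μ) · μ^6e^(−32.1μ) = μ^12e^(−44.1μ), i.e. Gamma(13, 44.1).
Mode = (a−1)/b = 12/44.1 ≈ 0.272.

μ̂_MAP = 0.272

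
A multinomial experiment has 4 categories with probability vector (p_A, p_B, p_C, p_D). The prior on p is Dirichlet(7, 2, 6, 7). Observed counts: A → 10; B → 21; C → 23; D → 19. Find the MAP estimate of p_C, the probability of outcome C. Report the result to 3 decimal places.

MAP estimate of p_C = 0.308

The posterior is Dirichlet(αᵢ + nᵢ) = Dirichlet(17, 23, 29, 26).
For a Dirichlet(a₁,…,a_K) with all aᵢ > 1, the mode has j-th component (aⱼ − 1)/(Σaᵢ − K).
Here Σaᵢ = 95 and K = 4, so p_C = (29 − 1)/(95 − 4) = 28/91 ≈ 0.308.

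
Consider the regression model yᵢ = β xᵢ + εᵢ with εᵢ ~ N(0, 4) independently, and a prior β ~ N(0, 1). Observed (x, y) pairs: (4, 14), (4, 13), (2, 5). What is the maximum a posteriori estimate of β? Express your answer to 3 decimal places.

β̂_MAP = 2.950

log p(β | y) = −Σ(yᵢ − βxᵢ)²/(2·4) − β²/(2·1) + const.
Setting the derivative to zero: Σxᵢ(yᵢ − βxᵢ)/4 − β/1 = 0, so β = Σxᵢyᵢ / (Σxᵢ² + σ²/τ²).
Σxᵢyᵢ = 4·14 + 4·13 + 2·5 = 118; Σxᵢ² = 36; σ²/τ² = 4.
β̂_MAP = 118 / (36 + 4) = 118/40 ≈ 2.950.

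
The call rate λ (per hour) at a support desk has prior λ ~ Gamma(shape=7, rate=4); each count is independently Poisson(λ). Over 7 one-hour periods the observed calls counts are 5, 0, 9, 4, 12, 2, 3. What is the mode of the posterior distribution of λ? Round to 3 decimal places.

Σxᵢ = 5+0+9+4+12+2+3 = 35, with n = 7.
Posterior ∝ λ^6e^(−4λ) · λ^35e^(−7λ) = λ^41e^(−11λ), i.e. Gamma(shape=42, rate=11).
The mode of a Gamma(a, b) with a ≥ 1 (shape–rate) is (a−1)/b = 41/11 ≈ 3.727.

λ̂_MAP = 3.727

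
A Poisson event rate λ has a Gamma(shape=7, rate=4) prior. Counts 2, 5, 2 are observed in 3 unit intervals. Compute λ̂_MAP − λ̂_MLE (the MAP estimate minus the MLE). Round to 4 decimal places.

MAP − MLE = -0.8571

Σxᵢ = 9. Posterior is Gamma(16, 7); MAP = (16−1)/7 = 15/7 ≈ 2.14286.
MLE = x̄ = 9/3 ≈ 3.00000.
Difference = 15/7 − 9/3 = -6/7 ≈ -0.8571.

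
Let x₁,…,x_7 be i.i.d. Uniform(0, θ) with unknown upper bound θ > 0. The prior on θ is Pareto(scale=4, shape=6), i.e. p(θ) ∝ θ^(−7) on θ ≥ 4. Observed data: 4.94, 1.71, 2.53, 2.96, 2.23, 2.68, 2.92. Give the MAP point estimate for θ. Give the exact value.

θ̂_MAP = 4.94

The Uniform(0, θ) likelihood is θ^(−n) for θ ≥ max(xᵢ), zero otherwise. Here max(xᵢ) = 4.94.
Posterior ∝ θ^(−7) · θ^(−7) = θ^(−14) on θ ≥ max(4, 4.94) = 4.94.
This density is strictly decreasing in θ, so the posterior mode lies at the lower boundary of the support.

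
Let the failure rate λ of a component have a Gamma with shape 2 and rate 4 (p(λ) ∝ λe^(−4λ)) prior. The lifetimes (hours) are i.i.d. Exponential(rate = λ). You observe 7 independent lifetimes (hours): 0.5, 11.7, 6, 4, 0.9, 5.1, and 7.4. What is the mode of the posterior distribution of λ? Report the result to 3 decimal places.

The Exponential(rate=λ) likelihood is ∝ λ^n e^(−λΣtᵢ). Here n = 7 and Σtᵢ = 0.5 + 11.7 + 6 + 4 + 0.9 + 5.1 + 7.4 = 35.6.
Posterior ∝ λe^(−4λ) · λ^7e^(−35.6λ) = λ^8e^(−39.6λ), i.e. Gamma(9, 39.6).
Mode = (a−1)/b = 8/39.6 ≈ 0.202.

λ̂_MAP = 0.202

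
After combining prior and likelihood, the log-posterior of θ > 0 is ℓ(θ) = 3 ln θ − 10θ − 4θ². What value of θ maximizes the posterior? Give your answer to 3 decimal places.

ℓ'(θ) = 3/θ − 10 − 8θ. Setting this to zero and multiplying by θ: 8θ² + 10θ − 3 = 0.
θ = (−10 + √(10² + 4·8·3)) / (2·8) = (−10 + √196) / 16 = (−10 + 14)/16 = 1/4.
ℓ''(θ) = −3/θ² − 8 < 0, confirming a maximum.

θ̂_MAP = 0.250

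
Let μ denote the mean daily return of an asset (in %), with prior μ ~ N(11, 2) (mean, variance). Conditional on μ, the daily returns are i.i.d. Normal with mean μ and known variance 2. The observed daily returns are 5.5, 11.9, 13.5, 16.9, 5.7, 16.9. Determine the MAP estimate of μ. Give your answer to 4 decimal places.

μ̂_MAP = 11.6286

n = 6; x̄ = (5.5 + 11.9 + 13.5 + 16.9 + 5.7 + 16.9)/6 = 70.4/6 = 176/15 ≈ 11.7333.
For a Normal prior and Normal likelihood with known variance, the posterior is Normal; its mode equals its mean, the precision-weighted average.
Prior precision 1/σ₀² = 1/2 = 0.5; data precision n/σ² = 6/2 = 3.
μ̂ = (0.5·11 + 3·(176/15)) / (0.5 + 3) = 40.7/3.5 = 407/35 ≈ 11.6286.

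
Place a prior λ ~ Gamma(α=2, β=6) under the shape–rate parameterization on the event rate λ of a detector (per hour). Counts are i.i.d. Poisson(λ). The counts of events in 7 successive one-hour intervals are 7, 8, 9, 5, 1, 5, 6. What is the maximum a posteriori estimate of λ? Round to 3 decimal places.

Σxᵢ = 7+8+9+5+1+5+6 = 41, with n = 7.
Posterior ∝ λe^(−6λ) · λ^41e^(−7λ) = λ^42e^(−13λ), i.e. Gamma(shape=43, rate=13).
The mode of a Gamma(a, b) with a ≥ 1 (shape–rate) is (a−1)/b = 42/13 ≈ 3.231.

λ̂_MAP = 3.231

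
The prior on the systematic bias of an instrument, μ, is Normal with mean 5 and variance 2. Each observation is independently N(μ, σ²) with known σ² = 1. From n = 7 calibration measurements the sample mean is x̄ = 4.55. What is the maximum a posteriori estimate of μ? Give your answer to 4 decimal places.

n = 7, x̄ = 4.55.
For a Normal prior and Normal likelihood with known variance, the posterior is Normal; its mode equals its mean, the precision-weighted average.
Prior precision 1/σ₀² = 1/2 = 0.5; data precision n/σ² = 7/1 = 7.
μ̂ = (0.5·5 + 7·4.55) / (0.5 + 7) = 34.35/7.5 = 4.5800.

μ̂_MAP = 4.5800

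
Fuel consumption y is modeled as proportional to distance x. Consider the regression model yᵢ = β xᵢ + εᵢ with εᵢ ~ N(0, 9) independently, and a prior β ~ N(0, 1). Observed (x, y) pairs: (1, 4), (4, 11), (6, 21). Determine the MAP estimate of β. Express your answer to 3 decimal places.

β̂_MAP = 2.806

log p(β | y) = −Σ(yᵢ − βxᵢ)²/(2·9) − β²/(2·1) + const.
Setting the derivative to zero: Σxᵢ(yᵢ − βxᵢ)/9 − β/1 = 0, so β = Σxᵢyᵢ / (Σxᵢ² + σ²/τ²).
Σxᵢyᵢ = 1·4 + 4·11 + 6·21 = 174; Σxᵢ² = 53; σ²/τ² = 9.
β̂_MAP = 174 / (53 + 9) = 174/62 ≈ 2.806.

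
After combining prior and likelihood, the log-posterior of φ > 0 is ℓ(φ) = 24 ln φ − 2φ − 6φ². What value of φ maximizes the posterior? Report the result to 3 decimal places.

φ̂_MAP = 1.333

ℓ'(φ) = 24/φ − 2 − 12φ. Setting this to zero and multiplying by φ: 12φ² + 2φ − 24 = 0.
φ = (−2 + √(2² + 4·12·24)) / (2·12) = (−2 + √1156) / 24 = (−2 + 34)/24 = 4/3.
ℓ''(φ) = −24/φ² − 12 < 0, confirming a maximum.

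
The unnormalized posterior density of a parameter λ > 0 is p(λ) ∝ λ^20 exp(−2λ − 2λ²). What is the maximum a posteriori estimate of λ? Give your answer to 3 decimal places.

ℓ'(λ) = 20/λ − 2 − 4λ. Setting this to zero and multiplying by λ: 4λ² + 2λ − 20 = 0.
λ = (−2 + √(2² + 4·4·20)) / (2·4) = (−2 + √324) / 8 = (−2 + 18)/8 = 2.
ℓ''(λ) = −20/λ² − 4 < 0, confirming a maximum.

λ̂_MAP = 2.000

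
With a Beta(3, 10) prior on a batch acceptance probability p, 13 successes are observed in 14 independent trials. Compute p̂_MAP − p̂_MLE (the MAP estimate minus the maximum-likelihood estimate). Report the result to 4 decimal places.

Posterior is Beta(16, 11); MAP = (16−1)/(27−2) = 15/25 ≈ 0.60000.
MLE ignores the prior: p̂_MLE = k/n = 13/14 ≈ 0.92857.
Difference = 15/25 − 13/14 = -23/70 ≈ -0.3286.

MAP − MLE = -0.3286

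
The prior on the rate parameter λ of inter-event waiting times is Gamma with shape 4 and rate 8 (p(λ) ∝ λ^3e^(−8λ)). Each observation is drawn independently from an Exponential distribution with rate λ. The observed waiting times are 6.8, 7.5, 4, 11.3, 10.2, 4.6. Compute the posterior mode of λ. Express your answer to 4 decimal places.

λ̂_MAP = 0.1718

The Exponential(rate=λ) likelihood is ∝ λ^n e^(−λΣtᵢ). Here n = 6 and Σtᵢ = 6.8 + 7.5 + 4 + 11.3 + 10.2 + 4.6 = 44.4.
Posterior ∝ λ^3e^(−8λ) · λ^6e^(−44.4λ) = λ^9e^(−52.4λ), i.e. Gamma(10, 52.4).
Mode = (a−1)/b = 9/52.4 ≈ 0.1718.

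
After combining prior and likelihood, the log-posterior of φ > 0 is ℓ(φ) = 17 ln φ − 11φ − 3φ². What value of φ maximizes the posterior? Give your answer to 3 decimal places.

φ̂_MAP = 1.000

ℓ'(φ) = 17/φ − 11 − 6φ. Setting this to zero and multiplying by φ: 6φ² + 11φ − 17 = 0.
φ = (−11 + √(11² + 4·6·17)) / (2·6) = (−11 + √529) / 12 = (−11 + 23)/12 = 1.
ℓ''(φ) = −17/φ² − 6 < 0, confirming a maximum.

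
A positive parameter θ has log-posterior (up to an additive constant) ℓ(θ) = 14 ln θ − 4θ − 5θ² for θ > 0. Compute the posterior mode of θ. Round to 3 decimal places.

ℓ'(θ) = 14/θ − 4 − 10θ. Setting this to zero and multiplying by θ: 10θ² + 4θ − 14 = 0.
θ = (−4 + √(4² + 4·10·14)) / (2·10) = (−4 + √576) / 20 = (−4 + 24)/20 = 1.
ℓ''(θ) = −14/θ² − 10 < 0, confirming a maximum.

θ̂_MAP = 1.000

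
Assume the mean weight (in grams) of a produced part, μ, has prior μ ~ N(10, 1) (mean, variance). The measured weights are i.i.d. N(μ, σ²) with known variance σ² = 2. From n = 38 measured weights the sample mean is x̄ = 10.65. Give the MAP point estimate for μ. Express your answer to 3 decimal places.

n = 38, x̄ = 10.65.
For a Normal prior and Normal likelihood with known variance, the posterior is Normal; its mode equals its mean, the precision-weighted average.
Prior precision 1/σ₀² = 1/1 = 1; data precision n/σ² = 38/2 = 19.
μ̂ = (1·10 + 19·10.65) / (1 + 19) = 212.35/20 = 10.6175 ≈ 10.618.

μ̂_MAP = 10.618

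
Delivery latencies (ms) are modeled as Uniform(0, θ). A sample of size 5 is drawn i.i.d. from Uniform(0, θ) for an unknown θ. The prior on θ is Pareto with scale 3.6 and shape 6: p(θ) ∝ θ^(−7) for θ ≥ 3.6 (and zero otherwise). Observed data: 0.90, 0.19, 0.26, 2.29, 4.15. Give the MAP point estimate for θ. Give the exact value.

θ̂_MAP = 4.15

The Uniform(0, θ) likelihood is θ^(−n) for θ ≥ max(xᵢ), zero otherwise. Here max(xᵢ) = 4.15.
Posterior ∝ θ^(−7) · θ^(−5) = θ^(−12) on θ ≥ max(3.6, 4.15) = 4.15.
This density is strictly decreasing in θ, so the posterior mode lies at the lower boundary of the support.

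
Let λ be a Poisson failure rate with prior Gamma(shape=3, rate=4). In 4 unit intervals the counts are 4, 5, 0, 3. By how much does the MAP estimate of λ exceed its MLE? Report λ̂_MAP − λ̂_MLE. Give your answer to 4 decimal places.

Σxᵢ = 12. Posterior is Gamma(15, 8); MAP = (15−1)/8 = 14/8 ≈ 1.75000.
MLE = x̄ = 12/4 ≈ 3.00000.
Difference = 14/8 − 12/4 = -5/4 ≈ -1.2500.

MAP − MLE = -1.2500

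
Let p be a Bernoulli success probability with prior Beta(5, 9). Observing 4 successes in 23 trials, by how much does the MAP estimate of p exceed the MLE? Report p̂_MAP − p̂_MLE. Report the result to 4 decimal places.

MAP − MLE = 0.0547

Posterior is Beta(9, 28); MAP = (9−1)/(37−2) = 8/35 ≈ 0.22857.
MLE ignores the prior: p̂_MLE = k/n = 4/23 ≈ 0.17391.
Difference = 8/35 − 4/23 = 44/805 ≈ 0.0547.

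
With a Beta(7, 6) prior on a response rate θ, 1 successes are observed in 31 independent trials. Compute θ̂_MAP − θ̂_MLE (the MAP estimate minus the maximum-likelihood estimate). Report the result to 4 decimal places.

Posterior is Beta(8, 36); MAP = (8−1)/(44−2) = 7/42 ≈ 0.16667.
MLE ignores the prior: θ̂_MLE = k/n = 1/31 ≈ 0.03226.
Difference = 7/42 − 1/31 = 25/186 ≈ 0.1344.

MAP − MLE = 0.1344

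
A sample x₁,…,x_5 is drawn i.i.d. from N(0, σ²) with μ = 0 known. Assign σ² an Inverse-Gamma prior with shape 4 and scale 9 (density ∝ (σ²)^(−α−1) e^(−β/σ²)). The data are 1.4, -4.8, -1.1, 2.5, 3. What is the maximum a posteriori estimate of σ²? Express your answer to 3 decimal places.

Sum of squared deviations about the known mean: SS = (1.4−0)² + (-4.8−0)² + (-1.1−0)² + (2.5−0)² + (3−0)² = 41.46.
The Normal likelihood contributes (σ²)^(−n/2) exp(−SS/(2σ²)), so the posterior is Inverse-Gamma(α + n/2, β + SS/2) = Inverse-Gamma(6.5, 29.73).
The mode of Inverse-Gamma(a, b) is b/(a+1) = 29.73/7.5 ≈ 3.964.

σ̂²_MAP = 3.964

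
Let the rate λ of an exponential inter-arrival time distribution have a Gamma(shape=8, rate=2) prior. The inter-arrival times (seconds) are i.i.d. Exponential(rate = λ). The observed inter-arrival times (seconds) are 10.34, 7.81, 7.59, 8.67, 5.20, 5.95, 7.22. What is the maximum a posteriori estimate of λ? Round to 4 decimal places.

The Exponential(rate=λ) likelihood is ∝ λ^n e^(−λΣtᵢ). Here n = 7 and Σtᵢ = 10.34 + 7.81 + 7.59 + 8.67 + 5.20 + 5.95 + 7.22 = 52.78.
Posterior ∝ λ^7e^(−2λ) · λ^7e^(−52.78λ) = λ^14e^(−54.78λ), i.e. Gamma(15, 54.78).
Mode = (a−1)/b = 14/54.78 ≈ 0.2556.

λ̂_MAP = 0.2556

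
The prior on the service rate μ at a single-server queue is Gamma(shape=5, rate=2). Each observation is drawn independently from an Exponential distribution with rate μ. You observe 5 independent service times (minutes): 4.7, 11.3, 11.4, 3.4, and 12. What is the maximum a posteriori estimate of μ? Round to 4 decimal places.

The Exponential(rate=μ) likelihood is ∝ μ^n e^(−μΣtᵢ). Here n = 5 and Σtᵢ = 4.7 + 11.3 + 11.4 + 3.4 + 12 = 42.8.
Posterior ∝ μ^4e^(−2μ) · μ^5e^(−42.8μ) = μ^9e^(−44.8μ), i.e. Gamma(10, 44.8).
Mode = (a−1)/b = 9/44.8 ≈ 0.2009.

μ̂_MAP = 0.2009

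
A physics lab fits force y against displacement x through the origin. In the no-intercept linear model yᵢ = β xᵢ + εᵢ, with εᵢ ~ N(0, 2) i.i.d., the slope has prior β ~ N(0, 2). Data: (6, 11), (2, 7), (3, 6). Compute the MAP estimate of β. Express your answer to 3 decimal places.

β̂_MAP = 1.960

log p(β | y) = −Σ(yᵢ − βxᵢ)²/(2·2) − β²/(2·2) + const.
Setting the derivative to zero: Σxᵢ(yᵢ − βxᵢ)/2 − β/2 = 0, so β = Σxᵢyᵢ / (Σxᵢ² + σ²/τ²).
Σxᵢyᵢ = 6·11 + 2·7 + 3·6 = 98; Σxᵢ² = 49; σ²/τ² = 1.
β̂_MAP = 98 / (49 + 1) = 98/50 ≈ 1.960.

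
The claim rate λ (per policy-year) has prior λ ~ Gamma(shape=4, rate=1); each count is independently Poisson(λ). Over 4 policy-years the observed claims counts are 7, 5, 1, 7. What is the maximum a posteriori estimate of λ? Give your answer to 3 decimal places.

λ̂_MAP = 4.600

Σxᵢ = 7+5+1+7 = 20, with n = 4.
Posterior ∝ λ^3e^(−1λ) · λ^20e^(−4λ) = λ^23e^(−5λ), i.e. Gamma(shape=24, rate=5).
The mode of a Gamma(a, b) with a ≥ 1 (shape–rate) is (a−1)/b = 23/5 ≈ 4.600.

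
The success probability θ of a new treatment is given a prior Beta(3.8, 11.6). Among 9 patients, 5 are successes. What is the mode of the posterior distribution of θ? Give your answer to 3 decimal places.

Prior: Beta(3.8, 11.6).
Data: 5 successes in 9 trials. The binomial likelihood contributes θ^5(1−θ)^4, so the posterior is Beta(3.8+5, 11.6+4) = Beta(8.8, 15.6).
For Beta(a, b) with a, b > 1 the mode is (a−1)/(a+b−2) = 7.8/22.4 ≈ 0.348.

θ̂_MAP = 0.348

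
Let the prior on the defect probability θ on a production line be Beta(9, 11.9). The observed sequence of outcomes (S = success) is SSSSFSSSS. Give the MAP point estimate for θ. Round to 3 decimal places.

Prior: Beta(9, 11.9).
Data: 8 successes in 9 trials (from the sequence). The binomial likelihood contributes θ^8(1−θ)^1, so the posterior is Beta(9+8, 11.9+1) = Beta(17, 12.9).
For Beta(a, b) with a, b > 1 the mode is (a−1)/(a+b−2) = 16/27.9 ≈ 0.573.

θ̂_MAP = 0.573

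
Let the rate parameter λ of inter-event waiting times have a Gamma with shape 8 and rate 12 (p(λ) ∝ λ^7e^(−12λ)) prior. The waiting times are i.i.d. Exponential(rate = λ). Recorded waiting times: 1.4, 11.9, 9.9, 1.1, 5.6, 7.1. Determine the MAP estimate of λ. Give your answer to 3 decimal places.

The Exponential(rate=λ) likelihood is ∝ λ^n e^(−λΣtᵢ). Here n = 6 and Σtᵢ = 1.4 + 11.9 + 9.9 + 1.1 + 5.6 + 7.1 = 37.
Posterior ∝ λ^7e^(−12λ) · λ^6e^(−37λ) = λ^13e^(−49λ), i.e. Gamma(14, 49).
Mode = (a−1)/b = 13/49 ≈ 0.265.

λ̂_MAP = 0.265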